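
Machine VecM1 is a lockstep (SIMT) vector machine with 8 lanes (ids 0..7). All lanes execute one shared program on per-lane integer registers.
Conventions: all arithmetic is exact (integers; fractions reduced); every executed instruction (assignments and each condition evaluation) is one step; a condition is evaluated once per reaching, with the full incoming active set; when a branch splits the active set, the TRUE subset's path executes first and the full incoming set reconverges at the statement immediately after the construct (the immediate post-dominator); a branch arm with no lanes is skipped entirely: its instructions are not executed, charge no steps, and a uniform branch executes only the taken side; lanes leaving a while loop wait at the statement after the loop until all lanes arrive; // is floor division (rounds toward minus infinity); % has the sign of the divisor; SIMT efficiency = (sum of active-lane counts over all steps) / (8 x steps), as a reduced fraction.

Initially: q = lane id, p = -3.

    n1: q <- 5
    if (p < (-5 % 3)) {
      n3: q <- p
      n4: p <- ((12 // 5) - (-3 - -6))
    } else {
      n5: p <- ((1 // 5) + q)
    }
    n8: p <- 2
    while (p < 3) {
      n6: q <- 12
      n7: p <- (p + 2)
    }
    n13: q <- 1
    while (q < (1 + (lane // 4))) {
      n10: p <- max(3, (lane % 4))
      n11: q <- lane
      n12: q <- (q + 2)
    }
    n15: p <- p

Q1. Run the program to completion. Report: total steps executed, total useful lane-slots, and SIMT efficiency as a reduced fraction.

Answer: 16 steps, 112 useful, 7/8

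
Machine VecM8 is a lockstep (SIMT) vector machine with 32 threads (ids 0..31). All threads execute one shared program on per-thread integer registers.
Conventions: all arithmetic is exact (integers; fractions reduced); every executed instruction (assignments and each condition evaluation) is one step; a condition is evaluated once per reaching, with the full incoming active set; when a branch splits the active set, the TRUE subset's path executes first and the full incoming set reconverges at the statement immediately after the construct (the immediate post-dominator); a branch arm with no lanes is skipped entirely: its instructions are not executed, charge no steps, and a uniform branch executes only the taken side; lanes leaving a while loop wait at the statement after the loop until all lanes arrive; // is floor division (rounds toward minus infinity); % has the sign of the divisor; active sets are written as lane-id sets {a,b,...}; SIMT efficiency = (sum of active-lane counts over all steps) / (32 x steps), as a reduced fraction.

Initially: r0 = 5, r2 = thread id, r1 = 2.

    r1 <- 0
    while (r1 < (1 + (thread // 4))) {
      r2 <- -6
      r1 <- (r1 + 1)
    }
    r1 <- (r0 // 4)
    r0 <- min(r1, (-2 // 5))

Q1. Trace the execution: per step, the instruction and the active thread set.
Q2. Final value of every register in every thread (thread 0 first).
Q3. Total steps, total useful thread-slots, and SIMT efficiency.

step 0: r1 <- 0                      {0,1,2,3,4,5,6,7,8,9,10,11,12,13,14,15,16,17,18,19,20,21,22,23,24,25,26,27,28,29,30,31}
step 1: eval (r1 < (1 + (thread // 4))) {0,1,2,3,4,5,6,7,8,9,10,11,12,13,14,15,16,17,18,19,20,21,22,23,24,25,26,27,28,29,30,31}
step 2: r2 <- -6                     {0,1,2,3,4,5,6,7,8,9,10,11,12,13,14,15,16,17,18,19,20,21,22,23,24,25,26,27,28,29,30,31}
step 3: r1 <- (r1 + 1)               {0,1,2,3,4,5,6,7,8,9,10,11,12,13,14,15,16,17,18,19,20,21,22,23,24,25,26,27,28,29,30,31}
step 4: eval (r1 < (1 + (thread // 4))) {0,1,2,3,4,5,6,7,8,9,10,11,12,13,14,15,16,17,18,19,20,21,22,23,24,25,26,27,28,29,30,31}
step 5: r2 <- -6                     {4,5,6,7,8,9,10,11,12,13,14,15,16,17,18,19,20,21,22,23,24,25,26,27,28,29,30,31}
step 6: r1 <- (r1 + 1)               {4,5,6,7,8,9,10,11,12,13,14,15,16,17,18,19,20,21,22,23,24,25,26,27,28,29,30,31}
step 7: eval (r1 < (1 + (thread // 4))) {4,5,6,7,8,9,10,11,12,13,14,15,16,17,18,19,20,21,22,23,24,25,26,27,28,29,30,31}
step 8: r2 <- -6                     {8,9,10,11,12,13,14,15,16,17,18,19,20,21,22,23,24,25,26,27,28,29,30,31}
step 9: r1 <- (r1 + 1)               {8,9,10,11,12,13,14,15,16,17,18,19,20,21,22,23,24,25,26,27,28,29,30,31}
step 10: eval (r1 < (1 + (thread // 4))) {8,9,10,11,12,13,14,15,16,17,18,19,20,21,22,23,24,25,26,27,28,29,30,31}
step 11: r2 <- -6                     {12,13,14,15,16,17,18,19,20,21,22,23,24,25,26,27,28,29,30,31}
step 12: r1 <- (r1 + 1)               {12,13,14,15,16,17,18,19,20,21,22,23,24,25,26,27,28,29,30,31}
step 13: eval (r1 < (1 + (thread // 4))) {12,13,14,15,16,17,18,19,20,21,22,23,24,25,26,27,28,29,30,31}
step 14: r2 <- -6                     {16,17,18,19,20,21,22,23,24,25,26,27,28,29,30,31}
step 15: r1 <- (r1 + 1)               {16,17,18,19,20,21,22,23,24,25,26,27,28,29,30,31}
step 16: eval (r1 < (1 + (thread // 4))) {16,17,18,19,20,21,22,23,24,25,26,27,28,29,30,31}
step 17: r2 <- -6                     {20,21,22,23,24,25,26,27,28,29,30,31}
step 18: r1 <- (r1 + 1)               {20,21,22,23,24,25,26,27,28,29,30,31}
step 19: eval (r1 < (1 + (thread // 4))) {20,21,22,23,24,25,26,27,28,29,30,31}
step 20: r2 <- -6                     {24,25,26,27,28,29,30,31}
step 21: r1 <- (r1 + 1)               {24,25,26,27,28,29,30,31}
step 22: eval (r1 < (1 + (thread // 4))) {24,25,26,27,28,29,30,31}
step 23: r2 <- -6                     {28,29,30,31}
step 24: r1 <- (r1 + 1)               {28,29,30,31}
step 25: eval (r1 < (1 + (thread // 4))) {28,29,30,31}
step 26: r1 <- (r0 // 4)              {0,1,2,3,4,5,6,7,8,9,10,11,12,13,14,15,16,17,18,19,20,21,22,23,24,25,26,27,28,29,30,31}
step 27: r0 <- min(r1, (-2 // 5))     {0,1,2,3,4,5,6,7,8,9,10,11,12,13,14,15,16,17,18,19,20,21,22,23,24,25,26,27,28,29,30,31}

Answer: 28 steps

r0: -1,-1,-1,-1,-1,-1,-1,-1,-1,-1,-1,-1,-1,-1,-1,-1,-1,-1,-1,-1,-1,-1,-1,-1,-1,-1,-1,-1,-1,-1,-1,-1
r2: -6,-6,-6,-6,-6,-6,-6,-6,-6,-6,-6,-6,-6,-6,-6,-6,-6,-6,-6,-6,-6,-6,-6,-6,-6,-6,-6,-6,-6,-6,-6,-6
r1: 1,1,1,1,1,1,1,1,1,1,1,1,1,1,1,1,1,1,1,1,1,1,1,1,1,1,1,1,1,1,1,1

steps = 28; useful = 560; efficiency = 560/896 = 5/8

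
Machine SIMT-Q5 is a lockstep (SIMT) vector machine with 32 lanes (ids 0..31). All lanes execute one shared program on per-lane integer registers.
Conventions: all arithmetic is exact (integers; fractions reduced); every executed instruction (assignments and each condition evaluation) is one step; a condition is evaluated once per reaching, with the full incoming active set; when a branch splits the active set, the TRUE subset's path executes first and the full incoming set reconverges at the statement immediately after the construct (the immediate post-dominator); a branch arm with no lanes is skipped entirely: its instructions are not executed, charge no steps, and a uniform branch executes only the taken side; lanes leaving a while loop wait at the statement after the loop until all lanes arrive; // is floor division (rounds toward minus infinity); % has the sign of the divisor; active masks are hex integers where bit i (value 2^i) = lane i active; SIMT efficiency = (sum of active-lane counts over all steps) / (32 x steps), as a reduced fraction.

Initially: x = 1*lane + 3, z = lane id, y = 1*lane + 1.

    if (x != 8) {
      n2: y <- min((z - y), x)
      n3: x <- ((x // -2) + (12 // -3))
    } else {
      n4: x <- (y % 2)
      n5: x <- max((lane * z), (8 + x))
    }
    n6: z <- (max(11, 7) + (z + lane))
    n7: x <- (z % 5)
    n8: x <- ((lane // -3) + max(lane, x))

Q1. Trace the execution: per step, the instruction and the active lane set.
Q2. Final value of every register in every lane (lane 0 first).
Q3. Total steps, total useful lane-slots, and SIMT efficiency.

step 0: eval (x != 8)                0xffffffff
step 1: y <- min((z - y), x)         0xffffffdf
step 2: x <- ((x // -2) + (12 // -3)) 0xffffffdf
step 3: x <- (y % 2)                 0x00000020
step 4: x <- max((lane * z), (8 + x)) 0x00000020
step 5: z <- (max(11, 7) + (z + lane)) 0xffffffff
step 6: x <- (z % 5)                 0xffffffff
step 7: x <- ((lane // -3) + max(lane, x)) 0xffffffff

Answer: 8 steps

x: 1,2,1,2,2,3,4,4,5,6,6,7,8,8,9,10,10,11,12,12,13,14,14,15,16,16,17,18,18,19,20,20
z: 11,13,15,17,19,21,23,25,27,29,31,33,35,37,39,41,43,45,47,49,51,53,55,57,59,61,63,65,67,69,71,73
y: -1,-1,-1,-1,-1,6,-1,-1,-1,-1,-1,-1,-1,-1,-1,-1,-1,-1,-1,-1,-1,-1,-1,-1,-1,-1,-1,-1,-1,-1,-1,-1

steps = 8; useful = 192; efficiency = 192/256 = 3/4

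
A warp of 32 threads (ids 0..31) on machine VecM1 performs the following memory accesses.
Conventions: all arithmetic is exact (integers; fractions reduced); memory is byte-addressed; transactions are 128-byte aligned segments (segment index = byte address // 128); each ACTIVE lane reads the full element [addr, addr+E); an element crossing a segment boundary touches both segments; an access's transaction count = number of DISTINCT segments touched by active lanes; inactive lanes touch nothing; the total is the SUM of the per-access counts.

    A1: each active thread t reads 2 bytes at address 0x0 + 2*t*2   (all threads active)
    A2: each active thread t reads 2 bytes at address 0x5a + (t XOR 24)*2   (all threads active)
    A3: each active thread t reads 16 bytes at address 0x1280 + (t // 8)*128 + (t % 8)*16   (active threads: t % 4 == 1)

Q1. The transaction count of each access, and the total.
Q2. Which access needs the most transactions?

A1: 1 transaction
A2: 2 transactions
A3: 4 transactions

Answer: 1,2,4; total 7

Answer: A3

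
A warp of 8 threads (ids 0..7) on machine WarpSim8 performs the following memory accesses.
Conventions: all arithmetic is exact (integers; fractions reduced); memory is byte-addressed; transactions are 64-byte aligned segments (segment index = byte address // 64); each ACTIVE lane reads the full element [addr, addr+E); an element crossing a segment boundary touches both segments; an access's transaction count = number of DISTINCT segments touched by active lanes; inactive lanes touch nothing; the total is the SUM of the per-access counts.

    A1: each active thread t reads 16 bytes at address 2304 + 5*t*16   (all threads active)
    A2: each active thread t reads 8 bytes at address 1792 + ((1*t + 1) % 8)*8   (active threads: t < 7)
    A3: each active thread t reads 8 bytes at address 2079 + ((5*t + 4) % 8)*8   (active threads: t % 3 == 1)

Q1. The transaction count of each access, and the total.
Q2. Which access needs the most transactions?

A1: 8 transactions
A2: 1 transaction
A3: 2 transactions

Answer: 8,1,2; total 11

Answer: A1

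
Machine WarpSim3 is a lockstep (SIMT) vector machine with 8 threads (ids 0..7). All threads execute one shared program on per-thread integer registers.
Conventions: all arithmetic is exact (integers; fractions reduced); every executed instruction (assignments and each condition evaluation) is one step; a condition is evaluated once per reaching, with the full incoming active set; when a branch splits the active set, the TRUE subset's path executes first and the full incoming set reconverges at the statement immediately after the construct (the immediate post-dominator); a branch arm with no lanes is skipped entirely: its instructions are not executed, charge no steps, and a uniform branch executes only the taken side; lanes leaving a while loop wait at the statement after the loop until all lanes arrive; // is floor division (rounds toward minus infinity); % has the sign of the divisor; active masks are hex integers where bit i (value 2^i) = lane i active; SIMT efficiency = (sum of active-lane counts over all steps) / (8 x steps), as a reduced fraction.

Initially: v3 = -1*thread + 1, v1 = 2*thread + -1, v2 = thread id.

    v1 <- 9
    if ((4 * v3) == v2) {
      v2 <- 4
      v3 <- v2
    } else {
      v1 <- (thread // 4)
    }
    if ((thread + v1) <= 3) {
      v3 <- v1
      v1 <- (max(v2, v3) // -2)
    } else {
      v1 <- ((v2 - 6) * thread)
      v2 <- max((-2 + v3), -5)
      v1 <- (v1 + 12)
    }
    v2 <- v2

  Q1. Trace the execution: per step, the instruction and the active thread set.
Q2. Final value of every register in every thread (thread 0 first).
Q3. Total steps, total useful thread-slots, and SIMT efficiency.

step 0: v1 <- 9                      0xff
step 1: eval ((4 * v3) == v2)        0xff
step 2: v1 <- (thread // 4)          0xff
step 3: eval ((thread + v1) <= 3)    0xff
step 4: v3 <- v1                     0x0f
step 5: v1 <- (max(v2, v3) // -2)    0x0f
step 6: v1 <- ((v2 - 6) * thread)    0xf0
step 7: v2 <- max((-2 + v3), -5)     0xf0
step 8: v1 <- (v1 + 12)              0xf0
step 9: v2 <- v2                     0xff

Answer: 10 steps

v3: 0,0,0,0,-3,-4,-5,-6
v1: 0,-1,-1,-2,4,7,12,19
v2: 0,1,2,3,-5,-5,-5,-5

steps = 10; useful = 60; efficiency = 60/80 = 3/4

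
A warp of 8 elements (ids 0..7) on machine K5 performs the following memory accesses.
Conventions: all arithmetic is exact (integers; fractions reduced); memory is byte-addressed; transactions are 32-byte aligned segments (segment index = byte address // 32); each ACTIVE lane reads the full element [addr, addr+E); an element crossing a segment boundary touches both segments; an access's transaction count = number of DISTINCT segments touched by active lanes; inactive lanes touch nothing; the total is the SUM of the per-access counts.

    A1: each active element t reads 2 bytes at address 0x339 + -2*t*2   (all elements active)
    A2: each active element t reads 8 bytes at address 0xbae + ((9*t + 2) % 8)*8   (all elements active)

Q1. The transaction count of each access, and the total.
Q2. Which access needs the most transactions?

A1: 2 transactions
A2: 3 transactions

Answer: 2,3; total 5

Answer: A2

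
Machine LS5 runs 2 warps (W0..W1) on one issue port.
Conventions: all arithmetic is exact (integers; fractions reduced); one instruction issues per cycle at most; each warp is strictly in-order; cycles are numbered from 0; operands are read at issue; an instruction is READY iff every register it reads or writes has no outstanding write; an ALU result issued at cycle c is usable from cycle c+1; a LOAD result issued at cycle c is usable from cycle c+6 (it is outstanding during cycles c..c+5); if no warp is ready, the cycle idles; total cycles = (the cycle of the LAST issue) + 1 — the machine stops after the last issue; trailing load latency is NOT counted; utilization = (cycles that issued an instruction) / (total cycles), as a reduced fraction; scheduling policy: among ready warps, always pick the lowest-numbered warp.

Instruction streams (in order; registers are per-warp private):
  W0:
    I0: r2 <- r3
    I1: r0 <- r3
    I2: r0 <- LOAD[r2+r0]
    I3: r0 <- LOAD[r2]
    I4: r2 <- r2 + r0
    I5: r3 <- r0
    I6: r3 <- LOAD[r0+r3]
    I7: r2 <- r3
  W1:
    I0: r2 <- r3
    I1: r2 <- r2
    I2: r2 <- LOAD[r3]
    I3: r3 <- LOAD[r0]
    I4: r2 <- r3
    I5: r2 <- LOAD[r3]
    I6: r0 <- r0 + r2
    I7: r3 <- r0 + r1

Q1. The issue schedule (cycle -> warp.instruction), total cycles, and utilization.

cycle 0: W0.I0
cycle 1: W0.I1
cycle 2: W0.I2
cycle 3: W1.I0
cycle 4: W1.I1
cycle 5: W1.I2
cycle 6: W1.I3
cycle 7: idle
cycle 8: W0.I3
cycle 9: idle
cycle 10: idle
cycle 11: idle
cycle 12: W1.I4
cycle 13: W1.I5
cycle 14: W0.I4
cycle 15: W0.I5
cycle 16: W0.I6
cycle 17: idle
cycle 18: idle
cycle 19: W1.I6
cycle 20: W1.I7
cycle 21: idle
cycle 22: W0.I7

Answer: 23 cycles, utilization 16/23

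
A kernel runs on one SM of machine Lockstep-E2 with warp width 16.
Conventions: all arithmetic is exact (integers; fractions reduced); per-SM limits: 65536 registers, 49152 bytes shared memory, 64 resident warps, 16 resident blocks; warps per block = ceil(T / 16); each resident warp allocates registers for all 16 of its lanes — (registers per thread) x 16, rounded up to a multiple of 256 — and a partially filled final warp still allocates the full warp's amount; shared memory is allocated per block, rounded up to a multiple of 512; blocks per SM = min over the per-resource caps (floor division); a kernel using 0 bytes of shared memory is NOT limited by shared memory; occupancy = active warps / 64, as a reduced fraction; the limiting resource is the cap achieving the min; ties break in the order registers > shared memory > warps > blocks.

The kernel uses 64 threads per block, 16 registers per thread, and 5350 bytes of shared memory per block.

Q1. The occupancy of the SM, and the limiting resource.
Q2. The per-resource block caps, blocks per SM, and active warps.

Answer: occupancy 1/2, limited by shared memory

registers: 64 blocks
shared memory: 8 blocks
warps: 16 blocks
blocks: 16 blocks

Answer: 8 blocks, 32 active warps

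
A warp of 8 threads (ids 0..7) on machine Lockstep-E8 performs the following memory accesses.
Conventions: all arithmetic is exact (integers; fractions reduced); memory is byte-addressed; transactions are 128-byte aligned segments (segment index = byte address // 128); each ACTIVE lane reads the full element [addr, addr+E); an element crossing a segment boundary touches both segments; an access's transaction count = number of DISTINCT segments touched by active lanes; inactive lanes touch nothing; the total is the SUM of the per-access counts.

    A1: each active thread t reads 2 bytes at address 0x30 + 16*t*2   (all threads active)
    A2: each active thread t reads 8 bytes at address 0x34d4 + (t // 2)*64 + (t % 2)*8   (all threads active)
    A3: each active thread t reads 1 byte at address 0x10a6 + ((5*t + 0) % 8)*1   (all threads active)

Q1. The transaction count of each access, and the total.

A1: 3 transactions
A2: 3 transactions
A3: 1 transaction

Answer: 3,3,1; total 7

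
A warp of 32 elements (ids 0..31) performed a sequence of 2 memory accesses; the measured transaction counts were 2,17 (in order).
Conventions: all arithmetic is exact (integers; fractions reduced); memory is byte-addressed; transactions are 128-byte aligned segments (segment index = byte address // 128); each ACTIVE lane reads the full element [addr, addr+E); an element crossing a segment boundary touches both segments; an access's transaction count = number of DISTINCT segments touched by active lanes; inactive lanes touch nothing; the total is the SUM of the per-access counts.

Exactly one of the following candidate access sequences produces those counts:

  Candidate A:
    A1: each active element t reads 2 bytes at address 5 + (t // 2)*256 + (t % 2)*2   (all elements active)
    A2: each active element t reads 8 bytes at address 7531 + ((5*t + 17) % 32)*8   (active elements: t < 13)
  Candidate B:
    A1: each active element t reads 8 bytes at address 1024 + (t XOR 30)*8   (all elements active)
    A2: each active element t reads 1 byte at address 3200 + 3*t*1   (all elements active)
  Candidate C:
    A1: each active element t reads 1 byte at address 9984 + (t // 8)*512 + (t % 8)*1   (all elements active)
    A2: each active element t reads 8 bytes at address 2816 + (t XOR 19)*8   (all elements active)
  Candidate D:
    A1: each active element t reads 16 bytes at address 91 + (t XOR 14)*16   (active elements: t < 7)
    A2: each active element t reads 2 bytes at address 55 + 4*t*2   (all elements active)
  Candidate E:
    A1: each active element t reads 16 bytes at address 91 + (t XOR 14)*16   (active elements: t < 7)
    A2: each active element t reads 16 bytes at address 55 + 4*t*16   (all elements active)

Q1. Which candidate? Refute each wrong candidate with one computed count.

A: A1 gives 16 transactions, not 2
B: A2 gives 1 transaction, not 17
C: A1 gives 4 transactions, not 2
D: A2 gives 3 transactions, not 17
E: all counts match (2,17)

Answer: E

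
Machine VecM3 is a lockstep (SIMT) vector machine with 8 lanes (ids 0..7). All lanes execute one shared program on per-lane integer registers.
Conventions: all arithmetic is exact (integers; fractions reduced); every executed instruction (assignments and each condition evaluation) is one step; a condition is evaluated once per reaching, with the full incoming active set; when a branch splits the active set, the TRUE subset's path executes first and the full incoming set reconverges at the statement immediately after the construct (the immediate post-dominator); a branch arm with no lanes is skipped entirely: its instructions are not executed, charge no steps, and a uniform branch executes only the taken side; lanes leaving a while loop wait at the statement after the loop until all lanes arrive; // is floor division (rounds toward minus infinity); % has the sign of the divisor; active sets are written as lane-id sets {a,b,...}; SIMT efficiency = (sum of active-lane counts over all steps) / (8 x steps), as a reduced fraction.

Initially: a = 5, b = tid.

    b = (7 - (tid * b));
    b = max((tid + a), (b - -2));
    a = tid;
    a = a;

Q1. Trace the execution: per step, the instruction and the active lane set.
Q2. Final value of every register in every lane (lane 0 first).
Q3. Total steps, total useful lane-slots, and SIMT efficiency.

step 0: b <- (7 - (tid * b))         {0,1,2,3,4,5,6,7}
step 1: b <- max((tid + a), (b - -2)) {0,1,2,3,4,5,6,7}
step 2: a <- tid                     {0,1,2,3,4,5,6,7}
step 3: a <- a                       {0,1,2,3,4,5,6,7}

Answer: 4 steps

a: 0,1,2,3,4,5,6,7
b: 9,8,7,8,9,10,11,12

steps = 4; useful = 32; efficiency = 32/32 = 1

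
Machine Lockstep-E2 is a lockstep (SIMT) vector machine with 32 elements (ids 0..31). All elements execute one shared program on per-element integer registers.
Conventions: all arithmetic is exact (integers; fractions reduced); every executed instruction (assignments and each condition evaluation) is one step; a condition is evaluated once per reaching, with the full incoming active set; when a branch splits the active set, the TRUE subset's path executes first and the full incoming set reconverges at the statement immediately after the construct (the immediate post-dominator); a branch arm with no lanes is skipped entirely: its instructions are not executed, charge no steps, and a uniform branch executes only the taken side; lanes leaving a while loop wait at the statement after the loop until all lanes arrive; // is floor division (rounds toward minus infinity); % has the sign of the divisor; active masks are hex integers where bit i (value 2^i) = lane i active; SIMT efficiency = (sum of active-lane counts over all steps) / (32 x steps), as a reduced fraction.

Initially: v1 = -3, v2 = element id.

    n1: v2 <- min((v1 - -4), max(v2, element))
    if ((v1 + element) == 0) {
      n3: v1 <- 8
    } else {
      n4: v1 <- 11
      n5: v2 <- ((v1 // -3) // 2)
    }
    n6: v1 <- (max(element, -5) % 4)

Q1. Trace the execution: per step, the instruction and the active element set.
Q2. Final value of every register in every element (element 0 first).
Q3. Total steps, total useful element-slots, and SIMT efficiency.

step 0: v2 <- min((v1 - -4), max(v2, element)) 0xffffffff
step 1: eval ((v1 + element) == 0)   0xffffffff
step 2: v1 <- 8                      0x00000008
step 3: v1 <- 11                     0xfffffff7
step 4: v2 <- ((v1 // -3) // 2)      0xfffffff7
step 5: v1 <- (max(element, -5) % 4) 0xffffffff

Answer: 6 steps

v1: 0,1,2,3,0,1,2,3,0,1,2,3,0,1,2,3,0,1,2,3,0,1,2,3,0,1,2,3,0,1,2,3
v2: -2,-2,-2,1,-2,-2,-2,-2,-2,-2,-2,-2,-2,-2,-2,-2,-2,-2,-2,-2,-2,-2,-2,-2,-2,-2,-2,-2,-2,-2,-2,-2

steps = 6; useful = 159; efficiency = 159/192 = 53/64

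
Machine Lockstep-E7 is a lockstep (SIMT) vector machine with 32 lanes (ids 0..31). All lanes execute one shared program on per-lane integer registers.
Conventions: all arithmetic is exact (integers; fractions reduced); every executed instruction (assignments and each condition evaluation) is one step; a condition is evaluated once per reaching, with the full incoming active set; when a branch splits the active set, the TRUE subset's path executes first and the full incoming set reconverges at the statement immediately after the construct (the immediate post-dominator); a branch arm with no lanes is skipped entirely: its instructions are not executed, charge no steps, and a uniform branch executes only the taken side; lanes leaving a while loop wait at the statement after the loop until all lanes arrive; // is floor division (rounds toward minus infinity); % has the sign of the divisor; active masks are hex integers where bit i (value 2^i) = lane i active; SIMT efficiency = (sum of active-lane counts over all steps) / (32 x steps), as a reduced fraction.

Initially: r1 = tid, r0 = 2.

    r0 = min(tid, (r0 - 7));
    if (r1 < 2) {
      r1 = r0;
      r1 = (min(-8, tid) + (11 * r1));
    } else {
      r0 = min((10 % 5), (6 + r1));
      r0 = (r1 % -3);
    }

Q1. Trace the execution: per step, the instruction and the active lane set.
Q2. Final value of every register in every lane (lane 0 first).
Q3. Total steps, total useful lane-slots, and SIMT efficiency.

step 0: r0 <- min(tid, (r0 - 7))     0xffffffff
step 1: eval (r1 < 2)                0xffffffff
step 2: r1 <- r0                     0x00000003
step 3: r1 <- (min(-8, tid) + (11 * r1)) 0x00000003
step 4: r0 <- min((10 % 5), (6 + r1)) 0xfffffffc
step 5: r0 <- (r1 % -3)              0xfffffffc

Answer: 6 steps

r1: -63,-63,2,3,4,5,6,7,8,9,10,11,12,13,14,15,16,17,18,19,20,21,22,23,24,25,26,27,28,29,30,31
r0: -5,-5,-1,0,-2,-1,0,-2,-1,0,-2,-1,0,-2,-1,0,-2,-1,0,-2,-1,0,-2,-1,0,-2,-1,0,-2,-1,0,-2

steps = 6; useful = 128; efficiency = 128/192 = 2/3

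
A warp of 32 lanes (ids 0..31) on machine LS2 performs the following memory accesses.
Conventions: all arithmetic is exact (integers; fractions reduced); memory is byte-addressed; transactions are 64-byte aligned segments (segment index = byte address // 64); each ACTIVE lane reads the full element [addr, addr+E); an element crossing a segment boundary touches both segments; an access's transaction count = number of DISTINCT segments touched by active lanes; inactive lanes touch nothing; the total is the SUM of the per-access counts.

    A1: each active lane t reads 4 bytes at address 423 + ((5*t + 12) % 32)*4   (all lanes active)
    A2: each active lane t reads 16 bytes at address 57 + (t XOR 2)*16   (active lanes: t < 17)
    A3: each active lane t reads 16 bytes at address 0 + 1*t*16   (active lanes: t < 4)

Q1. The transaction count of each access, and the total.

A1: 3 transactions
A2: 6 transactions
A3: 1 transaction

Answer: 3,6,1; total 10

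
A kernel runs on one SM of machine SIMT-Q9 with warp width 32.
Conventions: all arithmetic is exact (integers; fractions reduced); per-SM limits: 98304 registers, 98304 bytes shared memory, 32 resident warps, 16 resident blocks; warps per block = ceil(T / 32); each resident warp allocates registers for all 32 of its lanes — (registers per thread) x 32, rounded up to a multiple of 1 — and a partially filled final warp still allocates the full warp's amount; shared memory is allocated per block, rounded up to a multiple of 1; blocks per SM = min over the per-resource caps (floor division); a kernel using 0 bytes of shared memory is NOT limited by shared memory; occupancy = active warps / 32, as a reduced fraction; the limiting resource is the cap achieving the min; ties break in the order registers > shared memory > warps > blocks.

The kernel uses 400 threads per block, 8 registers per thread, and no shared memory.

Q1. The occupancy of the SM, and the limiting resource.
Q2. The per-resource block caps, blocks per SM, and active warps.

Answer: occupancy 13/16, limited by warps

registers: 29 blocks
shared memory: no limit (kernel uses none)
warps: 2 blocks
blocks: 16 blocks

Answer: 2 blocks, 26 active warps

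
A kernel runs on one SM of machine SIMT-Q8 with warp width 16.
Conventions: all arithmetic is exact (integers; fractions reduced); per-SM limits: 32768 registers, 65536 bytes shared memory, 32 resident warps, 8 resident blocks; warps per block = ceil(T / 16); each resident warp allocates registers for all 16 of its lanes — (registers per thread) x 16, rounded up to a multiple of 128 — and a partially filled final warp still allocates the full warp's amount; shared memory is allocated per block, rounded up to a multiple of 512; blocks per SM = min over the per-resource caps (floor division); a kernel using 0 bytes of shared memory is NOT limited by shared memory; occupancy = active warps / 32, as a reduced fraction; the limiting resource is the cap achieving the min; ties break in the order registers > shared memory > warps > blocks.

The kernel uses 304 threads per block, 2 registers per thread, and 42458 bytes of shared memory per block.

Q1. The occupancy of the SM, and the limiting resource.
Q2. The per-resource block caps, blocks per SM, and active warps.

Answer: occupancy 19/32, limited by shared memory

registers: 13 blocks
shared memory: 1 block
warps: 1 block
blocks: 8 blocks

Answer: 1 block, 19 active warps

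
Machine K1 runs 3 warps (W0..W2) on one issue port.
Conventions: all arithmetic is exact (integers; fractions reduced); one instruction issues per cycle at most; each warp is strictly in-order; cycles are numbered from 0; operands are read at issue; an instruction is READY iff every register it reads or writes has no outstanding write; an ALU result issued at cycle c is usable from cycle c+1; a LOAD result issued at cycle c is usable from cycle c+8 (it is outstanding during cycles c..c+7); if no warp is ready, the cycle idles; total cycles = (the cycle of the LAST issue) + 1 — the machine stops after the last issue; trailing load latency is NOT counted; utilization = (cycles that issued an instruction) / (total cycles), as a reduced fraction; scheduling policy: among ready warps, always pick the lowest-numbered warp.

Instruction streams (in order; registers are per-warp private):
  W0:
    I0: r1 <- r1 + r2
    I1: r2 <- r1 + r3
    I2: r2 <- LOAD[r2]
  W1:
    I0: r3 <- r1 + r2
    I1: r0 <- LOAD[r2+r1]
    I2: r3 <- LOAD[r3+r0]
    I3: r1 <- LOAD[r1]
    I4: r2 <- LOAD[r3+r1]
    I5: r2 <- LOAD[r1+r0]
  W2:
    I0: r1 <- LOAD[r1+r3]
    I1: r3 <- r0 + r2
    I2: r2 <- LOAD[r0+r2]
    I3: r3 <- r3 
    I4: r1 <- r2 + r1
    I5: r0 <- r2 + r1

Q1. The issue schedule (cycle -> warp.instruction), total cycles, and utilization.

cycle 0: W0.I0
cycle 1: W0.I1
cycle 2: W0.I2
cycle 3: W1.I0
cycle 4: W1.I1
cycle 5: W2.I0
cycle 6: W2.I1
cycle 7: W2.I2
cycle 8: W2.I3
cycle 9: idle
cycle 10: idle
cycle 11: idle
cycle 12: W1.I2
cycle 13: W1.I3
cycle 14: idle
cycle 15: W2.I4
cycle 16: W2.I5
cycle 17: idle
cycle 18: idle
cycle 19: idle
cycle 20: idle
cycle 21: W1.I4
cycle 22: idle
cycle 23: idle
cycle 24: idle
cycle 25: idle
cycle 26: idle
cycle 27: idle
cycle 28: idle
cycle 29: W1.I5

Answer: 30 cycles, utilization 1/2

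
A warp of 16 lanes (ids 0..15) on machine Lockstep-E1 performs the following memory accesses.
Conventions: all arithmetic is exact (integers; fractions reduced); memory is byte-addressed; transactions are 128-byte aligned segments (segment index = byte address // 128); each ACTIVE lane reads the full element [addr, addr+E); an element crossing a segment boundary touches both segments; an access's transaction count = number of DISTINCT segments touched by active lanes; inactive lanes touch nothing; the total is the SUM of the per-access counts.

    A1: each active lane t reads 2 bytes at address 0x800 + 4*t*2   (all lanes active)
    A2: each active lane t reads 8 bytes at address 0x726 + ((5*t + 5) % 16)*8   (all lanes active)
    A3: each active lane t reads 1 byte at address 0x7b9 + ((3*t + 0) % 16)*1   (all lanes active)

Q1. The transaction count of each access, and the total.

A1: 1 transaction
A2: 2 transactions
A3: 1 transaction

Answer: 1,2,1; total 4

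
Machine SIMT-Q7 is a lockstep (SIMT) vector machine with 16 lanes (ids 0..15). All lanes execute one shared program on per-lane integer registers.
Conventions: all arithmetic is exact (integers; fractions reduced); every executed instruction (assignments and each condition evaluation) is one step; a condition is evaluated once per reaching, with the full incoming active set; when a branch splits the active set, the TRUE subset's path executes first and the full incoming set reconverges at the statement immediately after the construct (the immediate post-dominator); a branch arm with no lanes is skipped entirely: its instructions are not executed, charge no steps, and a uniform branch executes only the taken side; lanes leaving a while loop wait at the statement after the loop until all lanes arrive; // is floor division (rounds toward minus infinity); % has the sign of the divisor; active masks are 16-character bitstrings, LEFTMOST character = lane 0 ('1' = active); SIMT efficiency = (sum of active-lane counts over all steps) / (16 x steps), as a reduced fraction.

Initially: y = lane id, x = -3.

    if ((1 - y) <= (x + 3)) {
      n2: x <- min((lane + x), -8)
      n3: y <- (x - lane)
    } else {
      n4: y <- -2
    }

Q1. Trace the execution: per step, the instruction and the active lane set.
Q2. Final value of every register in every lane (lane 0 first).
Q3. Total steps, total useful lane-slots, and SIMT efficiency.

step 0: eval ((1 - y) <= (x + 3))    1111111111111111
step 1: x <- min((lane + x), -8)     0111111111111111
step 2: y <- (x - lane)              0111111111111111
step 3: y <- -2                      1000000000000000

Answer: 4 steps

y: -2,-9,-10,-11,-12,-13,-14,-15,-16,-17,-18,-19,-20,-21,-22,-23
x: -3,-8,-8,-8,-8,-8,-8,-8,-8,-8,-8,-8,-8,-8,-8,-8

steps = 4; useful = 47; efficiency = 47/64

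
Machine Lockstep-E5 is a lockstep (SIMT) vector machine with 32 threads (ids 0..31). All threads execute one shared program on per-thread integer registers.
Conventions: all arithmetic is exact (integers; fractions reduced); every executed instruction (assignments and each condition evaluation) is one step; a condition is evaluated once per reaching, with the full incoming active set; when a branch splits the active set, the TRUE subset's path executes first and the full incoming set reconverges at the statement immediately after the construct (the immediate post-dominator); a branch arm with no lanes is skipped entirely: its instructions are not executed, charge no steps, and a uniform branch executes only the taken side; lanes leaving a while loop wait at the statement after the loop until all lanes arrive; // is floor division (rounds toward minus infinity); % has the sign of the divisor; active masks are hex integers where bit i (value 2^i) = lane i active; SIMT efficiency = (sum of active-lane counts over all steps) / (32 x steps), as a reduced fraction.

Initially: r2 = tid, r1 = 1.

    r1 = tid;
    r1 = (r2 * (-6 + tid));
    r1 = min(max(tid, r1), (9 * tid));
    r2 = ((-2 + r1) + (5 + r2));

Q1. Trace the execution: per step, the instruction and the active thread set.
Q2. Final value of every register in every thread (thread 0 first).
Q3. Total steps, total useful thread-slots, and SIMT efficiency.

step 0: r1 <- tid                    0xffffffff
step 1: r1 <- (r2 * (-6 + tid))      0xffffffff
step 2: r1 <- min(max(tid, r1), (9 * tid)) 0xffffffff
step 3: r2 <- ((-2 + r1) + (5 + r2)) 0xffffffff

Answer: 4 steps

r2: 3,5,7,9,11,13,15,17,27,39,53,69,87,107,129,153,163,173,183,193,203,213,223,233,243,253,263,273,283,293,303,313
r1: 0,1,2,3,4,5,6,7,16,27,40,55,72,91,112,135,144,153,162,171,180,189,198,207,216,225,234,243,252,261,270,279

steps = 4; useful = 128; efficiency = 128/128 = 1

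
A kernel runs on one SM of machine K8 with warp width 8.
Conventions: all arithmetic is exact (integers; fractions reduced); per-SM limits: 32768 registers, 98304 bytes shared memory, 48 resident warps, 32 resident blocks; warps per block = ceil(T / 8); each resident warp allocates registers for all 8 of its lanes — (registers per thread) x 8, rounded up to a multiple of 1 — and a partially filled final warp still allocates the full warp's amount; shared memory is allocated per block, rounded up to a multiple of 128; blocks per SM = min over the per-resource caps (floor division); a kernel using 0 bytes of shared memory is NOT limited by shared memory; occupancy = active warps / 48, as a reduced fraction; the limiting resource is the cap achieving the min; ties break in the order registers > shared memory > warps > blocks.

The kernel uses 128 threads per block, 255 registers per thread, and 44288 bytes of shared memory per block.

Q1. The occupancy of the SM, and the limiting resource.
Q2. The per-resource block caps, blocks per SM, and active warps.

Answer: occupancy 1/3, limited by registers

registers: 1 block
shared memory: 2 blocks
warps: 3 blocks
blocks: 32 blocks

Answer: 1 block, 16 active warps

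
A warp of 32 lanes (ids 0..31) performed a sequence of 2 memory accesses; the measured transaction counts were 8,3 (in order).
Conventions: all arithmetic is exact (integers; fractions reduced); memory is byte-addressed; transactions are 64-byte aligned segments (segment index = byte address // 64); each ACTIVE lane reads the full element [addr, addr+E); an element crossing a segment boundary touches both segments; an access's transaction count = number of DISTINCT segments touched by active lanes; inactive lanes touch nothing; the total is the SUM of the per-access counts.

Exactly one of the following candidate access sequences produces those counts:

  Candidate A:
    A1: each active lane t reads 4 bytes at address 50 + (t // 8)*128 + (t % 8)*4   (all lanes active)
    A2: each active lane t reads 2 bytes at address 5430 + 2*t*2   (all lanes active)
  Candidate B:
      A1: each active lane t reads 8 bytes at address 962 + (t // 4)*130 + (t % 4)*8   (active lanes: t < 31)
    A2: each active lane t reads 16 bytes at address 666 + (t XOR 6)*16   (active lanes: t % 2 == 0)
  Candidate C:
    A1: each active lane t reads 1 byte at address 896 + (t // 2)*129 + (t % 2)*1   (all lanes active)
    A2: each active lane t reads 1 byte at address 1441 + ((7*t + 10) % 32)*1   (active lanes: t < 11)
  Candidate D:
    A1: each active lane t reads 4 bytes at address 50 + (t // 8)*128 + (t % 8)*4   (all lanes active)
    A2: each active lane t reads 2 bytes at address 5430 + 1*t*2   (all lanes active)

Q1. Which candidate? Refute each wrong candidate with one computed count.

B: A2 gives 9 transactions, not 3
C: A1 gives 16 transactions, not 8
D: A2 gives 2 transactions, not 3
A: all counts match (8,3)

Answer: A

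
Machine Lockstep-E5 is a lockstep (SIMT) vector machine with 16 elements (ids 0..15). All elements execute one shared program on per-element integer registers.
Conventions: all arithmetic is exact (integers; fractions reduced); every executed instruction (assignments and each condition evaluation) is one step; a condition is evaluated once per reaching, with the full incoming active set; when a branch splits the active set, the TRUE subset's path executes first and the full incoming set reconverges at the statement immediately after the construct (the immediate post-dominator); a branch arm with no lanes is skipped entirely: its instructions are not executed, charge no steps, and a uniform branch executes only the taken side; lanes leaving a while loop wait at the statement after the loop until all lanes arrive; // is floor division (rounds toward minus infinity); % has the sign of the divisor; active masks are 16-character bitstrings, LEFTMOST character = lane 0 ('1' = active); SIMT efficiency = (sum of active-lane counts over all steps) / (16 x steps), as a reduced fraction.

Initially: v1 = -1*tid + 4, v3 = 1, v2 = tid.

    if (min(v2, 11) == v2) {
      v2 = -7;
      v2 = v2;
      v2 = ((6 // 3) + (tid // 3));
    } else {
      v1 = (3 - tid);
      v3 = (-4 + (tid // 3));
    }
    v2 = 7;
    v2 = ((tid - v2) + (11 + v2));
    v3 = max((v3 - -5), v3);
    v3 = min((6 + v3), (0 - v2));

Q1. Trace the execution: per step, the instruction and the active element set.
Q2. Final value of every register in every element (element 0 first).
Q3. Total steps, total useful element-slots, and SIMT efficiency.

step 0: eval (min(v2, 11) == v2)     1111111111111111
step 1: v2 <- -7                     1111111111110000
step 2: v2 <- v2                     1111111111110000
step 3: v2 <- ((6 // 3) + (tid // 3)) 1111111111110000
step 4: v1 <- (3 - tid)              0000000000001111
step 5: v3 <- (-4 + (tid // 3))      0000000000001111
step 6: v2 <- 7                      1111111111111111
step 7: v2 <- ((tid - v2) + (11 + v2)) 1111111111111111
step 8: v3 <- max((v3 - -5), v3)     1111111111111111
step 9: v3 <- min((6 + v3), (0 - v2)) 1111111111111111

Answer: 10 steps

v1: 4,3,2,1,0,-1,-2,-3,-4,-5,-6,-7,-9,-10,-11,-12
v3: -11,-12,-13,-14,-15,-16,-17,-18,-19,-20,-21,-22,-23,-24,-25,-26
v2: 11,12,13,14,15,16,17,18,19,20,21,22,23,24,25,26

steps = 10; useful = 124; efficiency = 124/160 = 31/40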